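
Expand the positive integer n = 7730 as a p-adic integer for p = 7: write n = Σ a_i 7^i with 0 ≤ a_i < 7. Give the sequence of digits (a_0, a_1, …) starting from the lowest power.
(a_0, a_1, …) = (2, 5, 3, 1, 3)

Repeated division by 7 gives the digits low-to-high: 7730 = 2 + 5·7^1 + 3·7^2 + 1·7^3 + 3·7^4. Digit sequence: (2, 5, 3, 1, 3).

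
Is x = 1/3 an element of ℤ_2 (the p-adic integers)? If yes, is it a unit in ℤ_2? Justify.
x ∈ ℤ_2^× (unit); v_2(x) = 0

ℤ_2 = {x ∈ ℚ_2 : v_2(x) ≥ 0} and ℤ_2^× = {x ∈ ℤ_2 : v_2(x) = 0}. Here v_2(1/3) = v_2(num) − v_2(den) = 0; compare against these criteria.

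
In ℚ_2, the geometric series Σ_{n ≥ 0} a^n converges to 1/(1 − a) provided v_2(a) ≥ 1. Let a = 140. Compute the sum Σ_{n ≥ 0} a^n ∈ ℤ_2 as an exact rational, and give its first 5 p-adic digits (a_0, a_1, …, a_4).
Σ a^n = 1/(1 − a) = -1/139;  first 5 digits = (1, 0, 1, 1, 1)

v_2(a) = 2 ≥ 1, so the series converges in ℤ_2 to 1/(1 − a) = 1/(1 − 140) = -1/139. Expand this rational in ℤ_2: compute digits iteratively via d_i = x_i mod 2, x_{i+1} = (x_i − d_i)/2. The first 5 digits are (1, 0, 1, 1, 1).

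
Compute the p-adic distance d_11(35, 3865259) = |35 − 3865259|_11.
d_11(35, 3865259) = 1/161051

Step 1 — x − y = 35 − 3865259 = -3865224. Step 2 — v_11(-3865224) = 5 (factor: -3865224 = −(11^5 · 24); the sign does not affect v_p). Step 3 — |x − y|_11 = 11^{-5} = 1/161051.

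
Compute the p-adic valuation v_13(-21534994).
v_13(-21534994) = 5

v_13(n) is the largest exponent k such that 13^k divides n. Factor out: -21534994 = -13^5 · 58. (Sign doesn't affect v_p.) So v_13(-21534994) = 5.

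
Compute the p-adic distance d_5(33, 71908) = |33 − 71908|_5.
d_5(33, 71908) = 1/3125

Step 1 — x − y = 33 − 71908 = -71875. Step 2 — v_5(-71875) = 5 (factor: -71875 = −(5^5 · 23); the sign does not affect v_p). Step 3 — |x − y|_5 = 5^{-5} = 1/3125.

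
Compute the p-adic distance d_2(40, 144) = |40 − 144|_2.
d_2(40, 144) = 1/8

Step 1 — x − y = 40 − 144 = -104. Step 2 — v_2(-104) = 3 (factor: -104 = −(2^3 · 13); the sign does not affect v_p). Step 3 — |x − y|_2 = 2^{-3} = 1/8.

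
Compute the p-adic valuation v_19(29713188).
v_19(29713188) = 5

v_19(n) is the largest exponent k such that 19^k divides n. Factor out: 29713188 = 19^5 · 12. (Sign doesn't affect v_p.) So v_19(29713188) = 5.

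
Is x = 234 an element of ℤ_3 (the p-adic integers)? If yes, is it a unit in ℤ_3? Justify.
x ∈ ℤ_3 but not a unit; v_3(x) = 2 > 0

ℤ_3 = {x ∈ ℚ_3 : v_3(x) ≥ 0} and ℤ_3^× = {x ∈ ℤ_3 : v_3(x) = 0}. Here v_3(234) = v_3(num) − v_3(den) = 2; compare against these criteria.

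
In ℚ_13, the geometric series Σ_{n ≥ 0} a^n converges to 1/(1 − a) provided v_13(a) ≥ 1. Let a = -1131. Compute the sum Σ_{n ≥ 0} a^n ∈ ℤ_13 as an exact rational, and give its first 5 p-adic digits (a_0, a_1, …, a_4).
Σ a^n = 1/(1 − a) = 1/1132;  first 5 digits = (1, 4, 9, 8, 8)

v_13(a) = 1 ≥ 1, so the series converges in ℤ_13 to 1/(1 − a) = 1/(1 − (-1131)) = 1/1132. Expand this rational in ℤ_13: compute digits iteratively via d_i = x_i mod 13, x_{i+1} = (x_i − d_i)/13. The first 5 digits are (1, 4, 9, 8, 8).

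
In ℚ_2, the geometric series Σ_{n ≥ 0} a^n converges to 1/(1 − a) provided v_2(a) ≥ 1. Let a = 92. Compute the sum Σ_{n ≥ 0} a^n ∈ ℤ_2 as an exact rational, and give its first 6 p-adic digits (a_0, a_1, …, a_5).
Σ a^n = 1/(1 − a) = -1/91;  first 6 digits = (1, 0, 1, 1, 0, 1)

v_2(a) = 2 ≥ 1, so the series converges in ℤ_2 to 1/(1 − a) = 1/(1 − 92) = -1/91. Expand this rational in ℤ_2: compute digits iteratively via d_i = x_i mod 2, x_{i+1} = (x_i − d_i)/2. The first 6 digits are (1, 0, 1, 1, 0, 1).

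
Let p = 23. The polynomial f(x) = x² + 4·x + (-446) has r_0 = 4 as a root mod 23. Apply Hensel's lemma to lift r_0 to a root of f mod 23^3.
r_2 = 9825 (mod 12167)

Hensel: r_{i+1} = r_i − f(r_i)·(f′(r_i))^{-1} mod 23^{i+2}, f′(x) = 2x + 4. Iterate:
  r_0 = 4 (mod 23)
  r_1 = 303 (mod 529)
  r_2 = 9825 (mod 12167)
Final: r = 9825 satisfies f(r) ≡ 0 mod 23^3.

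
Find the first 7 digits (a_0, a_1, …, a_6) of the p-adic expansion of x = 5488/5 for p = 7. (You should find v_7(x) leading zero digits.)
(a_0, …, a_6) = (0, 0, 0, 6, 1, 4, 5)

v_7(5488/5) = 3, so a_0 = ... = a_2 = 0. Factor out: x = 7^3 · u with u = 16/5 a unit in ℤ_7. Expand u iteratively via a_{v+i} = u_i mod 7, u_{i+1} = (u_i − a_{v+i})/7:
  u_0 = 16/5;  a_3 = 6;  u_1 = (u_0 − 6)/7 = -2/5
  u_1 = -2/5;  a_4 = 1;  u_2 = (u_1 − 1)/7 = -1/5
  u_2 = -1/5;  a_5 = 4;  u_3 = (u_2 − 4)/7 = -3/5
  u_3 = -3/5;  a_6 = 5;  u_4 = (u_3 − 5)/7 = -4/5
Digits: (0, 0, 0, 6, 1, 4, 5).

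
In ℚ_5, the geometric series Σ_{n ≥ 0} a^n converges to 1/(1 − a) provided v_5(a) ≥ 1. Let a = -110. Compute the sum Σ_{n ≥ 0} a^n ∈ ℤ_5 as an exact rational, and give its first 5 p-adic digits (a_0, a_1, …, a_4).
Σ a^n = 1/(1 − a) = 1/111;  first 5 digits = (1, 3, 4, 2, 0)

v_5(a) = 1 ≥ 1, so the series converges in ℤ_5 to 1/(1 − a) = 1/(1 − (-110)) = 1/111. Expand this rational in ℤ_5: compute digits iteratively via d_i = x_i mod 5, x_{i+1} = (x_i − d_i)/5. The first 5 digits are (1, 3, 4, 2, 0).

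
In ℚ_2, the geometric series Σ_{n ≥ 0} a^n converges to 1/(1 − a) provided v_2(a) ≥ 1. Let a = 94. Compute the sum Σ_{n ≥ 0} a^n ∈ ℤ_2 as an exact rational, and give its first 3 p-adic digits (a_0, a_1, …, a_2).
Σ a^n = 1/(1 − a) = -1/93;  first 3 digits = (1, 1, 0)

v_2(a) = 1 ≥ 1, so the series converges in ℤ_2 to 1/(1 − a) = 1/(1 − 94) = -1/93. Expand this rational in ℤ_2: compute digits iteratively via d_i = x_i mod 2, x_{i+1} = (x_i − d_i)/2. The first 3 digits are (1, 1, 0).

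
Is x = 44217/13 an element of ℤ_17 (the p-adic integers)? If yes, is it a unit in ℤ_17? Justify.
x ∈ ℤ_17 but not a unit; v_17(x) = 3 > 0

ℤ_17 = {x ∈ ℚ_17 : v_17(x) ≥ 0} and ℤ_17^× = {x ∈ ℤ_17 : v_17(x) = 0}. Here v_17(44217/13) = v_17(num) − v_17(den) = 3; compare against these criteria.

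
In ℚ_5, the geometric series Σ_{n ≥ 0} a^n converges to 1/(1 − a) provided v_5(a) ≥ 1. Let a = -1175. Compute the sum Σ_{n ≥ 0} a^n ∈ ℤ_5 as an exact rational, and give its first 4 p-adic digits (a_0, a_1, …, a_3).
Σ a^n = 1/(1 − a) = 1/1176;  first 4 digits = (1, 0, 3, 0)

v_5(a) = 2 ≥ 1, so the series converges in ℤ_5 to 1/(1 − a) = 1/(1 − (-1175)) = 1/1176. Expand this rational in ℤ_5: compute digits iteratively via d_i = x_i mod 5, x_{i+1} = (x_i − d_i)/5. The first 4 digits are (1, 0, 3, 0).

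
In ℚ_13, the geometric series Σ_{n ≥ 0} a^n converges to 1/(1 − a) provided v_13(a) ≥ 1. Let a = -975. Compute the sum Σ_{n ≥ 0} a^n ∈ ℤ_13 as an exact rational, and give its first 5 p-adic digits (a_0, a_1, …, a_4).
Σ a^n = 1/(1 − a) = 1/976;  first 5 digits = (1, 3, 3, 4, 6)

v_13(a) = 1 ≥ 1, so the series converges in ℤ_13 to 1/(1 − a) = 1/(1 − (-975)) = 1/976. Expand this rational in ℤ_13: compute digits iteratively via d_i = x_i mod 13, x_{i+1} = (x_i − d_i)/13. The first 5 digits are (1, 3, 3, 4, 6).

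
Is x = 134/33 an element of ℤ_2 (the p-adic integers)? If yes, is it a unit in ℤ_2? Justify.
x ∈ ℤ_2 but not a unit; v_2(x) = 1 > 0

ℤ_2 = {x ∈ ℚ_2 : v_2(x) ≥ 0} and ℤ_2^× = {x ∈ ℤ_2 : v_2(x) = 0}. Here v_2(134/33) = v_2(num) − v_2(den) = 1; compare against these criteria.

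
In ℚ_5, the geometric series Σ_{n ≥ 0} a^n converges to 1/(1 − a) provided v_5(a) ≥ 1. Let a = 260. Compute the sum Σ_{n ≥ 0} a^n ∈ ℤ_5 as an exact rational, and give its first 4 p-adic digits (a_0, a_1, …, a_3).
Σ a^n = 1/(1 − a) = -1/259;  first 4 digits = (1, 2, 4, 0)

v_5(a) = 1 ≥ 1, so the series converges in ℤ_5 to 1/(1 − a) = 1/(1 − 260) = -1/259. Expand this rational in ℤ_5: compute digits iteratively via d_i = x_i mod 5, x_{i+1} = (x_i − d_i)/5. The first 4 digits are (1, 2, 4, 0).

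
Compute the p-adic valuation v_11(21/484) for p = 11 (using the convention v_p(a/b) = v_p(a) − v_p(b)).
v_11(21/484) = -2

Factor powers of 11 from the numerator and denominator of the reduced fraction: 21 = 11^0 · 21 and 484 = 11^2 · 4. Apply v_p(a/b) = v_p(a) − v_p(b): v_11(21/484) = 0 − 2 = -2.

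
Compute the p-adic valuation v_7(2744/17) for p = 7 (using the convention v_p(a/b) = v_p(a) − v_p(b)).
v_7(2744/17) = 3

Factor powers of 7 from the numerator and denominator of the reduced fraction: 2744 = 7^3 · 8 and 17 = 7^0 · 17. Apply v_p(a/b) = v_p(a) − v_p(b): v_7(2744/17) = 3 − 0 = 3.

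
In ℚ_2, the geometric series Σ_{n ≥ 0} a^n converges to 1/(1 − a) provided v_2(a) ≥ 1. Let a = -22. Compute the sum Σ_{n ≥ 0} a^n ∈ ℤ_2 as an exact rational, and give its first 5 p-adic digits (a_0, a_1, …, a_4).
Σ a^n = 1/(1 − a) = 1/23;  first 5 digits = (1, 1, 1, 0, 0)

v_2(a) = 1 ≥ 1, so the series converges in ℤ_2 to 1/(1 − a) = 1/(1 − (-22)) = 1/23. Expand this rational in ℤ_2: compute digits iteratively via d_i = x_i mod 2, x_{i+1} = (x_i − d_i)/2. The first 5 digits are (1, 1, 1, 0, 0).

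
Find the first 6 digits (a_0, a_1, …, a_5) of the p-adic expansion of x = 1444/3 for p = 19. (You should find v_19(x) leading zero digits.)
(a_0, …, a_5) = (0, 0, 14, 12, 12, 12)

v_19(1444/3) = 2, so a_0 = ... = a_1 = 0. Factor out: x = 19^2 · u with u = 4/3 a unit in ℤ_19. Expand u iteratively via a_{v+i} = u_i mod 19, u_{i+1} = (u_i − a_{v+i})/19:
  u_0 = 4/3;  a_2 = 14;  u_1 = (u_0 − 14)/19 = -2/3
  u_1 = -2/3;  a_3 = 12;  u_2 = (u_1 − 12)/19 = -2/3
  u_2 = -2/3;  a_4 = 12;  u_3 = (u_2 − 12)/19 = -2/3
  u_3 = -2/3;  a_5 = 12;  u_4 = (u_3 − 12)/19 = -2/3
Digits: (0, 0, 14, 12, 12, 12).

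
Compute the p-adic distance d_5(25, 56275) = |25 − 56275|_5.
d_5(25, 56275) = 1/3125

Step 1 — x − y = 25 − 56275 = -56250. Step 2 — v_5(-56250) = 5 (factor: -56250 = −(5^5 · 18); the sign does not affect v_p). Step 3 — |x − y|_5 = 5^{-5} = 1/3125.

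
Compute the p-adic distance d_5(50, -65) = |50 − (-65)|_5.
d_5(50, -65) = 1/5

Step 1 — x − y = 50 − (-65) = 115. Step 2 — v_5(115) = 1 (factor: 115 = (5^1 · 23); the sign does not affect v_p). Step 3 — |x − y|_5 = 5^{-1} = 1/5.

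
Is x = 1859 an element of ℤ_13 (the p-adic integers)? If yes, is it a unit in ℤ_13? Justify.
x ∈ ℤ_13 but not a unit; v_13(x) = 2 > 0

ℤ_13 = {x ∈ ℚ_13 : v_13(x) ≥ 0} and ℤ_13^× = {x ∈ ℤ_13 : v_13(x) = 0}. Here v_13(1859) = v_13(num) − v_13(den) = 2; compare against these criteria.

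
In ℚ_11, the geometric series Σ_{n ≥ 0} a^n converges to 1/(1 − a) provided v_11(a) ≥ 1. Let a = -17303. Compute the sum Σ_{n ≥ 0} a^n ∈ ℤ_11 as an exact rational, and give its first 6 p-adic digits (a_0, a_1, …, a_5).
Σ a^n = 1/(1 − a) = 1/17304;  first 6 digits = (1, 0, 0, 9, 9, 10)

v_11(a) = 3 ≥ 1, so the series converges in ℤ_11 to 1/(1 − a) = 1/(1 − (-17303)) = 1/17304. Expand this rational in ℤ_11: compute digits iteratively via d_i = x_i mod 11, x_{i+1} = (x_i − d_i)/11. The first 6 digits are (1, 0, 0, 9, 9, 10).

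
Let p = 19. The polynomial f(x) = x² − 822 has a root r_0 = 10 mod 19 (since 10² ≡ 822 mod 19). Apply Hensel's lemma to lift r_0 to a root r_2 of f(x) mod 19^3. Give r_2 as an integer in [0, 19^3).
r_2 = 732 (mod 6859)

Hensel's recurrence: r_{i+1} = r_i − f(r_i)·(f′(r_i))^{-1} mod 19^{i+2}, with f′(x) = 2x. Iterate:
  r_0 = 10 (mod 19)
  r_1 = 10 (mod 361)
  r_2 = 732 (mod 6859)
Final: r_2 = 732, and one checks f(r_2) ≡ 0 mod 19^3.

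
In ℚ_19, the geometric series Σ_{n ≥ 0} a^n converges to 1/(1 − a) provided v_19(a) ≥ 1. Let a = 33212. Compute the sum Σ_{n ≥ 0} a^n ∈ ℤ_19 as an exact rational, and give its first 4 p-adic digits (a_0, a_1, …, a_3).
Σ a^n = 1/(1 − a) = -1/33211;  first 4 digits = (1, 0, 16, 4)

v_19(a) = 2 ≥ 1, so the series converges in ℤ_19 to 1/(1 − a) = 1/(1 − 33212) = -1/33211. Expand this rational in ℤ_19: compute digits iteratively via d_i = x_i mod 19, x_{i+1} = (x_i − d_i)/19. The first 4 digits are (1, 0, 16, 4).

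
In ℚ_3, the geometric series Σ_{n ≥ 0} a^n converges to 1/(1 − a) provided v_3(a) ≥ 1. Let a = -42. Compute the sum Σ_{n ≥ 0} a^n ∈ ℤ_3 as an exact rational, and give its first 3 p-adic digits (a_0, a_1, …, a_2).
Σ a^n = 1/(1 − a) = 1/43;  first 3 digits = (1, 1, 2)

v_3(a) = 1 ≥ 1, so the series converges in ℤ_3 to 1/(1 − a) = 1/(1 − (-42)) = 1/43. Expand this rational in ℤ_3: compute digits iteratively via d_i = x_i mod 3, x_{i+1} = (x_i − d_i)/3. The first 3 digits are (1, 1, 2).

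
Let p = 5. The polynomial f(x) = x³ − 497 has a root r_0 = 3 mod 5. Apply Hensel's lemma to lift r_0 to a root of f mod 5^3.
r_2 = 38 (mod 125)

Hensel: r_{i+1} = r_i − f(r_i)/f′(r_i) mod 5^{i+2}, where f′(x) = 3x². Iterate:
  r_0 = 3 (mod 5)
  r_1 = 13 (mod 25)
  r_2 = 38 (mod 125)
Final: r = 38 with f(r) ≡ 0 mod 5^3.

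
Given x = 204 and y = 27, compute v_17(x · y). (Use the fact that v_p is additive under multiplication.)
v_17(5508) = 1

v_p(x) = 1 (factor: 204 = 17^1 · 12); v_p(y) = 0 (factor: 27 = 17^0 · 27). Additivity: v_p(xy) = v_p(x) + v_p(y) = 1 + 0 = 1. (Direct check: xy = 5508 = 17^1 · (324).)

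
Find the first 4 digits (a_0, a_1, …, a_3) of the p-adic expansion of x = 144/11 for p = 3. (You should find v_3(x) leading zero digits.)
(a_0, …, a_3) = (0, 0, 2, 2)

v_3(144/11) = 2, so a_0 = ... = a_1 = 0. Factor out: x = 3^2 · u with u = 16/11 a unit in ℤ_3. Expand u iteratively via a_{v+i} = u_i mod 3, u_{i+1} = (u_i − a_{v+i})/3:
  u_0 = 16/11;  a_2 = 2;  u_1 = (u_0 − 2)/3 = -2/11
  u_1 = -2/11;  a_3 = 2;  u_2 = (u_1 − 2)/3 = -8/11
Digits: (0, 0, 2, 2).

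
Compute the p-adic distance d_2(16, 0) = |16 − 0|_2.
d_2(16, 0) = 1/16

Step 1 — x − y = 16 − 0 = 16. Step 2 — v_2(16) = 4 (factor: 16 = (2^4 · 1); the sign does not affect v_p). Step 3 — |x − y|_2 = 2^{-4} = 1/16.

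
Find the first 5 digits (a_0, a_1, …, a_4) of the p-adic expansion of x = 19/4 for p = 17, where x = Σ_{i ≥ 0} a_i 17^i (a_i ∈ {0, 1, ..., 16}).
(a_0, …, a_4) = (9, 4, 4, 4, 4)

v_17(19/4) = 0 (numerator and denominator both coprime to 17), so x ∈ ℤ_17^×. Compute digits iteratively via a_i = x_i mod 17, x_{i+1} = (x_i − a_i)/17, with x_0 = x:
  x_0 = 19/4;  a_0 = 9;  x_1 = (x_0 − 9)/17 = -1/4
  x_1 = -1/4;  a_1 = 4;  x_2 = (x_1 − 4)/17 = -1/4
  x_2 = -1/4;  a_2 = 4;  x_3 = (x_2 − 4)/17 = -1/4
  x_3 = -1/4;  a_3 = 4;  x_4 = (x_3 − 4)/17 = -1/4
  x_4 = -1/4;  a_4 = 4;  x_5 = (x_4 − 4)/17 = -1/4
Digits: (9, 4, 4, 4, 4).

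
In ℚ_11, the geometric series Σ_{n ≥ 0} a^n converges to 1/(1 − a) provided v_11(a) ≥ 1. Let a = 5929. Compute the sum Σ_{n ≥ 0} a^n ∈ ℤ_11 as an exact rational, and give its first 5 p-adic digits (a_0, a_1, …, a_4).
Σ a^n = 1/(1 − a) = -1/5928;  first 5 digits = (1, 0, 5, 4, 3)

v_11(a) = 2 ≥ 1, so the series converges in ℤ_11 to 1/(1 − a) = 1/(1 − 5929) = -1/5928. Expand this rational in ℤ_11: compute digits iteratively via d_i = x_i mod 11, x_{i+1} = (x_i − d_i)/11. The first 5 digits are (1, 0, 5, 4, 3).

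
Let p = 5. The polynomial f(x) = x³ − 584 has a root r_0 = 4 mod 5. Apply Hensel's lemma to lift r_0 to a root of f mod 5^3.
r_2 = 94 (mod 125)

Hensel: r_{i+1} = r_i − f(r_i)/f′(r_i) mod 5^{i+2}, where f′(x) = 3x². Iterate:
  r_0 = 4 (mod 5)
  r_1 = 19 (mod 25)
  r_2 = 94 (mod 125)
Final: r = 94 with f(r) ≡ 0 mod 5^3.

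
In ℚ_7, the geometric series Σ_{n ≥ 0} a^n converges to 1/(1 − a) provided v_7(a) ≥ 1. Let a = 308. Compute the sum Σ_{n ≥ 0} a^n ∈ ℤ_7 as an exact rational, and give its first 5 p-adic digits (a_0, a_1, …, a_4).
Σ a^n = 1/(1 − a) = -1/307;  first 5 digits = (1, 2, 3, 5, 2)

v_7(a) = 1 ≥ 1, so the series converges in ℤ_7 to 1/(1 − a) = 1/(1 − 308) = -1/307. Expand this rational in ℤ_7: compute digits iteratively via d_i = x_i mod 7, x_{i+1} = (x_i − d_i)/7. The first 5 digits are (1, 2, 3, 5, 2).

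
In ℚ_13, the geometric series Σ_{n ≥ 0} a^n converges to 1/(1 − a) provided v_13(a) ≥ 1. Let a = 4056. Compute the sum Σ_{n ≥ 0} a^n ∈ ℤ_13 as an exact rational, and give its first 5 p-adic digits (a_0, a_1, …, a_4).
Σ a^n = 1/(1 − a) = -1/4055;  first 5 digits = (1, 0, 11, 1, 4)

v_13(a) = 2 ≥ 1, so the series converges in ℤ_13 to 1/(1 − a) = 1/(1 − 4056) = -1/4055. Expand this rational in ℤ_13: compute digits iteratively via d_i = x_i mod 13, x_{i+1} = (x_i − d_i)/13. The first 5 digits are (1, 0, 11, 1, 4).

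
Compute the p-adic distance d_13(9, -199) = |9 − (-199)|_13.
d_13(9, -199) = 1/13

Step 1 — x − y = 9 − (-199) = 208. Step 2 — v_13(208) = 1 (factor: 208 = (13^1 · 16); the sign does not affect v_p). Step 3 — |x − y|_13 = 13^{-1} = 1/13.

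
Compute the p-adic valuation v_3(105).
v_3(105) = 1

v_3(n) is the largest exponent k such that 3^k divides n. Factor out: 105 = 3^1 · 35. (Sign doesn't affect v_p.) So v_3(105) = 1.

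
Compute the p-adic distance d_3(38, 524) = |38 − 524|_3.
d_3(38, 524) = 1/243

Step 1 — x − y = 38 − 524 = -486. Step 2 — v_3(-486) = 5 (factor: -486 = −(3^5 · 2); the sign does not affect v_p). Step 3 — |x − y|_3 = 3^{-5} = 1/243.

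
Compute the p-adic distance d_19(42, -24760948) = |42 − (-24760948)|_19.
d_19(42, -24760948) = 1/2476099

Step 1 — x − y = 42 − (-24760948) = 24760990. Step 2 — v_19(24760990) = 5 (factor: 24760990 = (19^5 · 10); the sign does not affect v_p). Step 3 — |x − y|_19 = 19^{-5} = 1/2476099.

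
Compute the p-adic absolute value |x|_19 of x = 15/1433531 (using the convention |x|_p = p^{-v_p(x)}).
|15/1433531|_19 = 130321

Step 1 — compute v_19(x) by factoring powers of 19 out of the numerator and denominator: v_19(15/1433531) = -4. Step 2 — apply |x|_p = p^{-v_p(x)} = 19^{4} = 130321.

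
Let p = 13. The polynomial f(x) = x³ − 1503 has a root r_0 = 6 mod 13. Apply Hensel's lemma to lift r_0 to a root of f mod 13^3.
r_2 = 1553 (mod 2197)

Hensel: r_{i+1} = r_i − f(r_i)/f′(r_i) mod 13^{i+2}, where f′(x) = 3x². Iterate:
  r_0 = 6 (mod 13)
  r_1 = 32 (mod 169)
  r_2 = 1553 (mod 2197)
Final: r = 1553 with f(r) ≡ 0 mod 13^3.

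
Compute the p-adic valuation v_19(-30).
v_19(-30) = 0

v_19(n) is the largest exponent k such that 19^k divides n. Factor out: -30 = -19^0 · 30. (Sign doesn't affect v_p.) So v_19(-30) = 0.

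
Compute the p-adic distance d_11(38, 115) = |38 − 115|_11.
d_11(38, 115) = 1/11

Step 1 — x − y = 38 − 115 = -77. Step 2 — v_11(-77) = 1 (factor: -77 = −(11^1 · 7); the sign does not affect v_p). Step 3 — |x − y|_11 = 11^{-1} = 1/11.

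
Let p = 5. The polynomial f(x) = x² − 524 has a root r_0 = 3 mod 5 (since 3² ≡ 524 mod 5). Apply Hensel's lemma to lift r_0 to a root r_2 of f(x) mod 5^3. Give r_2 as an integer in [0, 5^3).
r_2 = 93 (mod 125)

Hensel's recurrence: r_{i+1} = r_i − f(r_i)·(f′(r_i))^{-1} mod 5^{i+2}, with f′(x) = 2x. Iterate:
  r_0 = 3 (mod 5)
  r_1 = 18 (mod 25)
  r_2 = 93 (mod 125)
Final: r_2 = 93, and one checks f(r_2) ≡ 0 mod 5^3.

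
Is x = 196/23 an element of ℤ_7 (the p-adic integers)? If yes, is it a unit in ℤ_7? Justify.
x ∈ ℤ_7 but not a unit; v_7(x) = 2 > 0

ℤ_7 = {x ∈ ℚ_7 : v_7(x) ≥ 0} and ℤ_7^× = {x ∈ ℤ_7 : v_7(x) = 0}. Here v_7(196/23) = v_7(num) − v_7(den) = 2; compare against these criteria.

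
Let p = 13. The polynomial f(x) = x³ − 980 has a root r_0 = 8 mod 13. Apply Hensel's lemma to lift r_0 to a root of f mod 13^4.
r_3 = 4246 (mod 28561)

Hensel: r_{i+1} = r_i − f(r_i)/f′(r_i) mod 13^{i+2}, where f′(x) = 3x². Iterate:
  r_0 = 8 (mod 13)
  r_1 = 21 (mod 169)
  r_2 = 2049 (mod 2197)
  r_3 = 4246 (mod 28561)
Final: r = 4246 with f(r) ≡ 0 mod 13^4.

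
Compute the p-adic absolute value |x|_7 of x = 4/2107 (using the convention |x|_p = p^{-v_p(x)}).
|4/2107|_7 = 49

Step 1 — compute v_7(x) by factoring powers of 7 out of the numerator and denominator: v_7(4/2107) = -2. Step 2 — apply |x|_p = p^{-v_p(x)} = 7^{2} = 49.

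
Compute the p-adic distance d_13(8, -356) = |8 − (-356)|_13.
d_13(8, -356) = 1/13

Step 1 — x − y = 8 − (-356) = 364. Step 2 — v_13(364) = 1 (factor: 364 = (13^1 · 28); the sign does not affect v_p). Step 3 — |x − y|_13 = 13^{-1} = 1/13.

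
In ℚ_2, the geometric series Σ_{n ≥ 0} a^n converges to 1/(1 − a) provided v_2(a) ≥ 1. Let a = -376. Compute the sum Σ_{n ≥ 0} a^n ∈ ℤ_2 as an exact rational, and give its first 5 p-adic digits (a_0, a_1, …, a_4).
Σ a^n = 1/(1 − a) = 1/377;  first 5 digits = (1, 0, 0, 1, 0)

v_2(a) = 3 ≥ 1, so the series converges in ℤ_2 to 1/(1 − a) = 1/(1 − (-376)) = 1/377. Expand this rational in ℤ_2: compute digits iteratively via d_i = x_i mod 2, x_{i+1} = (x_i − d_i)/2. The first 5 digits are (1, 0, 0, 1, 0).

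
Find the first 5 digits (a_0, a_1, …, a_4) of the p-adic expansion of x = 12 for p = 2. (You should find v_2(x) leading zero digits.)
(a_0, …, a_4) = (0, 0, 1, 1, 0)

v_2(12) = 2, so a_0 = ... = a_1 = 0. Factor out: x = 2^2 · u with u = 3 a unit in ℤ_2. Expand u iteratively via a_{v+i} = u_i mod 2, u_{i+1} = (u_i − a_{v+i})/2:
  u_0 = 3;  a_2 = 1;  u_1 = (u_0 − 1)/2 = 1
  u_1 = 1;  a_3 = 1;  u_2 = (u_1 − 1)/2 = 0
  u_2 = 0;  a_4 = 0;  u_3 = (u_2 − 0)/2 = 0
Digits: (0, 0, 1, 1, 0).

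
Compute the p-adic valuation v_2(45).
v_2(45) = 0

v_2(n) is the largest exponent k such that 2^k divides n. Factor out: 45 = 2^0 · 45. (Sign doesn't affect v_p.) So v_2(45) = 0.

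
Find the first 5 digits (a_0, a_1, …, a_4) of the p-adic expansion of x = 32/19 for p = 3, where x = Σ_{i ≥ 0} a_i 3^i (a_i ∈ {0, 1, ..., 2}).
(a_0, …, a_4) = (2, 1, 2, 0, 1)

v_3(32/19) = 0 (numerator and denominator both coprime to 3), so x ∈ ℤ_3^×. Compute digits iteratively via a_i = x_i mod 3, x_{i+1} = (x_i − a_i)/3, with x_0 = x:
  x_0 = 32/19;  a_0 = 2;  x_1 = (x_0 − 2)/3 = -2/19
  x_1 = -2/19;  a_1 = 1;  x_2 = (x_1 − 1)/3 = -7/19
  x_2 = -7/19;  a_2 = 2;  x_3 = (x_2 − 2)/3 = -15/19
  x_3 = -15/19;  a_3 = 0;  x_4 = (x_3 − 0)/3 = -5/19
  x_4 = -5/19;  a_4 = 1;  x_5 = (x_4 − 1)/3 = -8/19
Digits: (2, 1, 2, 0, 1).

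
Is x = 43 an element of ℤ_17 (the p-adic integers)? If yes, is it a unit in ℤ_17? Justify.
x ∈ ℤ_17^× (unit); v_17(x) = 0

ℤ_17 = {x ∈ ℚ_17 : v_17(x) ≥ 0} and ℤ_17^× = {x ∈ ℤ_17 : v_17(x) = 0}. Here v_17(43) = v_17(num) − v_17(den) = 0; compare against these criteria.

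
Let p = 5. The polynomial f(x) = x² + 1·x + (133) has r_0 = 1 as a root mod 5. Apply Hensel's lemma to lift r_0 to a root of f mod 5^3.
r_2 = 31 (mod 125)

Hensel: r_{i+1} = r_i − f(r_i)·(f′(r_i))^{-1} mod 5^{i+2}, f′(x) = 2x + 1. Iterate:
  r_0 = 1 (mod 5)
  r_1 = 6 (mod 25)
  r_2 = 31 (mod 125)
Final: r = 31 satisfies f(r) ≡ 0 mod 5^3.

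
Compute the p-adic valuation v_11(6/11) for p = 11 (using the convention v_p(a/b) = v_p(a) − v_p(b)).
v_11(6/11) = -1

Factor powers of 11 from the numerator and denominator of the reduced fraction: 6 = 11^0 · 6 and 11 = 11^1 · 1. Apply v_p(a/b) = v_p(a) − v_p(b): v_11(6/11) = 0 − 1 = -1.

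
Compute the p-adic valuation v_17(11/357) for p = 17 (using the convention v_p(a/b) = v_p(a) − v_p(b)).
v_17(11/357) = -1

Factor powers of 17 from the numerator and denominator of the reduced fraction: 11 = 17^0 · 11 and 357 = 17^1 · 21. Apply v_p(a/b) = v_p(a) − v_p(b): v_17(11/357) = 0 − 1 = -1.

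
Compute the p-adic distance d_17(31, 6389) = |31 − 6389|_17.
d_17(31, 6389) = 1/289

Step 1 — x − y = 31 − 6389 = -6358. Step 2 — v_17(-6358) = 2 (factor: -6358 = −(17^2 · 22); the sign does not affect v_p). Step 3 — |x − y|_17 = 17^{-2} = 1/289.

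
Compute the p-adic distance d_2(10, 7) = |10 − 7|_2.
d_2(10, 7) = 1

Step 1 — x − y = 10 − 7 = 3. Step 2 — v_2(3) = 0 (factor: 3 = (2^0 · 3); the sign does not affect v_p). Step 3 — |x − y|_2 = 2^{0} = 1.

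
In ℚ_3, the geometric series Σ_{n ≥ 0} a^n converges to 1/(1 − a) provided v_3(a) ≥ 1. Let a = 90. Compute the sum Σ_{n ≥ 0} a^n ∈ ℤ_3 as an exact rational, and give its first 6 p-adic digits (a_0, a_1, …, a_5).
Σ a^n = 1/(1 − a) = -1/89;  first 6 digits = (1, 0, 1, 0, 2, 0)

v_3(a) = 2 ≥ 1, so the series converges in ℤ_3 to 1/(1 − a) = 1/(1 − 90) = -1/89. Expand this rational in ℤ_3: compute digits iteratively via d_i = x_i mod 3, x_{i+1} = (x_i − d_i)/3. The first 6 digits are (1, 0, 1, 0, 2, 0).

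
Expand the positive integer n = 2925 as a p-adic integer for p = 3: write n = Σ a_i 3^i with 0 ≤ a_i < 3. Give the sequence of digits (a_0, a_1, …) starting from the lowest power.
(a_0, a_1, …) = (0, 0, 1, 0, 0, 0, 1, 1)

Repeated division by 3 gives the digits low-to-high: 2925 = 1·3^2 + 1·3^6 + 1·3^7. Digit sequence: (0, 0, 1, 0, 0, 0, 1, 1).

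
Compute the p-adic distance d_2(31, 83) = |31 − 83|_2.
d_2(31, 83) = 1/4

Step 1 — x − y = 31 − 83 = -52. Step 2 — v_2(-52) = 2 (factor: -52 = −(2^2 · 13); the sign does not affect v_p). Step 3 — |x − y|_2 = 2^{-2} = 1/4.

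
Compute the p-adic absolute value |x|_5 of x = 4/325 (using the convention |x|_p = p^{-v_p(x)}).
|4/325|_5 = 25

Step 1 — compute v_5(x) by factoring powers of 5 out of the numerator and denominator: v_5(4/325) = -2. Step 2 — apply |x|_p = p^{-v_p(x)} = 5^{2} = 25.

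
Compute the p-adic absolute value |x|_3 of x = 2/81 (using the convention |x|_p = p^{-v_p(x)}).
|2/81|_3 = 81

Step 1 — compute v_3(x) by factoring powers of 3 out of the numerator and denominator: v_3(2/81) = -4. Step 2 — apply |x|_p = p^{-v_p(x)} = 3^{4} = 81.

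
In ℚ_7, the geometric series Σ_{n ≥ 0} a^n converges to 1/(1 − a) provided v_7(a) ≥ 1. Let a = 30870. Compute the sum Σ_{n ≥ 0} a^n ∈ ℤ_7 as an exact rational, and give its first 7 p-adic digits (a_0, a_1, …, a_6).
Σ a^n = 1/(1 − a) = -1/30869;  first 7 digits = (1, 0, 0, 6, 5, 1, 1)

v_7(a) = 3 ≥ 1, so the series converges in ℤ_7 to 1/(1 − a) = 1/(1 − 30870) = -1/30869. Expand this rational in ℤ_7: compute digits iteratively via d_i = x_i mod 7, x_{i+1} = (x_i − d_i)/7. The first 7 digits are (1, 0, 0, 6, 5, 1, 1).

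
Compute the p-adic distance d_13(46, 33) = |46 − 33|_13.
d_13(46, 33) = 1/13

Step 1 — x − y = 46 − 33 = 13. Step 2 — v_13(13) = 1 (factor: 13 = (13^1 · 1); the sign does not affect v_p). Step 3 — |x − y|_13 = 13^{-1} = 1/13.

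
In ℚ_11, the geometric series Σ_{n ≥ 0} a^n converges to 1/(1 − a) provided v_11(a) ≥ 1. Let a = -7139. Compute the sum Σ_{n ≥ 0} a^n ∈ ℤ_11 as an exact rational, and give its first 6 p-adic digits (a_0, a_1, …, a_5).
Σ a^n = 1/(1 − a) = 1/7140;  first 6 digits = (1, 0, 7, 5, 4, 8)

v_11(a) = 2 ≥ 1, so the series converges in ℤ_11 to 1/(1 − a) = 1/(1 − (-7139)) = 1/7140. Expand this rational in ℤ_11: compute digits iteratively via d_i = x_i mod 11, x_{i+1} = (x_i − d_i)/11. The first 6 digits are (1, 0, 7, 5, 4, 8).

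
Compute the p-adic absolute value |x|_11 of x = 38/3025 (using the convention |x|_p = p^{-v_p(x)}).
|38/3025|_11 = 121

Step 1 — compute v_11(x) by factoring powers of 11 out of the numerator and denominator: v_11(38/3025) = -2. Step 2 — apply |x|_p = p^{-v_p(x)} = 11^{2} = 121.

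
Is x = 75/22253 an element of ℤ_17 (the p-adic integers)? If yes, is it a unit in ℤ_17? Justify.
x ∉ ℤ_17 (v_17(x) = -2 < 0)

ℤ_17 = {x ∈ ℚ_17 : v_17(x) ≥ 0} and ℤ_17^× = {x ∈ ℤ_17 : v_17(x) = 0}. Here v_17(75/22253) = v_17(num) − v_17(den) = -2; compare against these criteria.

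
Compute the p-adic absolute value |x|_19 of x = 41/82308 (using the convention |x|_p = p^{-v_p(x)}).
|41/82308|_19 = 6859

Step 1 — compute v_19(x) by factoring powers of 19 out of the numerator and denominator: v_19(41/82308) = -3. Step 2 — apply |x|_p = p^{-v_p(x)} = 19^{3} = 6859.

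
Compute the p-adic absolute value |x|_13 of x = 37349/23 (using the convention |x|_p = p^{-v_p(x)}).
|37349/23|_13 = 1/2197

Step 1 — compute v_13(x) by factoring powers of 13 out of the numerator and denominator: v_13(37349/23) = 3. Step 2 — apply |x|_p = p^{-v_p(x)} = 13^{-3} = 1/2197.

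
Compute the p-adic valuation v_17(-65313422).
v_17(-65313422) = 5

v_17(n) is the largest exponent k such that 17^k divides n. Factor out: -65313422 = -17^5 · 46. (Sign doesn't affect v_p.) So v_17(-65313422) = 5.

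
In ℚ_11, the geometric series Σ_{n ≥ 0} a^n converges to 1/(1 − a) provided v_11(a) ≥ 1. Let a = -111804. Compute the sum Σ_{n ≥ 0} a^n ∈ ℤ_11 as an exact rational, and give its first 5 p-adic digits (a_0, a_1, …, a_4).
Σ a^n = 1/(1 − a) = 1/111805;  first 5 digits = (1, 0, 0, 4, 3)

v_11(a) = 3 ≥ 1, so the series converges in ℤ_11 to 1/(1 − a) = 1/(1 − (-111804)) = 1/111805. Expand this rational in ℤ_11: compute digits iteratively via d_i = x_i mod 11, x_{i+1} = (x_i − d_i)/11. The first 5 digits are (1, 0, 0, 4, 3).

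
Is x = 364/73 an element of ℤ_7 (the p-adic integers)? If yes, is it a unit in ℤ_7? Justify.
x ∈ ℤ_7 but not a unit; v_7(x) = 1 > 0

ℤ_7 = {x ∈ ℚ_7 : v_7(x) ≥ 0} and ℤ_7^× = {x ∈ ℤ_7 : v_7(x) = 0}. Here v_7(364/73) = v_7(num) − v_7(den) = 1; compare against these criteria.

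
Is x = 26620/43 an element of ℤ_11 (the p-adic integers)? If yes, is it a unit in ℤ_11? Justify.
x ∈ ℤ_11 but not a unit; v_11(x) = 3 > 0

ℤ_11 = {x ∈ ℚ_11 : v_11(x) ≥ 0} and ℤ_11^× = {x ∈ ℤ_11 : v_11(x) = 0}. Here v_11(26620/43) = v_11(num) − v_11(den) = 3; compare against these criteria.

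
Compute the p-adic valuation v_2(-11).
v_2(-11) = 0

v_2(n) is the largest exponent k such that 2^k divides n. Factor out: -11 = -2^0 · 11. (Sign doesn't affect v_p.) So v_2(-11) = 0.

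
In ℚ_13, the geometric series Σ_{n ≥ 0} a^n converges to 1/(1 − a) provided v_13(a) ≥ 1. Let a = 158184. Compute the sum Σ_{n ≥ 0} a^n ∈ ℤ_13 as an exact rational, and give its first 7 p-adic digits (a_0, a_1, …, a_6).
Σ a^n = 1/(1 − a) = -1/158183;  first 7 digits = (1, 0, 0, 7, 5, 0, 10)

v_13(a) = 3 ≥ 1, so the series converges in ℤ_13 to 1/(1 − a) = 1/(1 − 158184) = -1/158183. Expand this rational in ℤ_13: compute digits iteratively via d_i = x_i mod 13, x_{i+1} = (x_i − d_i)/13. The first 7 digits are (1, 0, 0, 7, 5, 0, 10).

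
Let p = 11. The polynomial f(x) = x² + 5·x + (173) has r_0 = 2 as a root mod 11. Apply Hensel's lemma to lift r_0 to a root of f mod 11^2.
r_1 = 35 (mod 121)

Hensel: r_{i+1} = r_i − f(r_i)·(f′(r_i))^{-1} mod 11^{i+2}, f′(x) = 2x + 5. Iterate:
  r_0 = 2 (mod 11)
  r_1 = 35 (mod 121)
Final: r = 35 satisfies f(r) ≡ 0 mod 11^2.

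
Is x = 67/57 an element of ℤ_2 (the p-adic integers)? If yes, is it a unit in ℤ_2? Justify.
x ∈ ℤ_2^× (unit); v_2(x) = 0

ℤ_2 = {x ∈ ℚ_2 : v_2(x) ≥ 0} and ℤ_2^× = {x ∈ ℤ_2 : v_2(x) = 0}. Here v_2(67/57) = v_2(num) − v_2(den) = 0; compare against these criteria.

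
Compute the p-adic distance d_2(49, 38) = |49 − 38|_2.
d_2(49, 38) = 1

Step 1 — x − y = 49 − 38 = 11. Step 2 — v_2(11) = 0 (factor: 11 = (2^0 · 11); the sign does not affect v_p). Step 3 — |x − y|_2 = 2^{0} = 1.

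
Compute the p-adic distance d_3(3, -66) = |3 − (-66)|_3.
d_3(3, -66) = 1/3

Step 1 — x − y = 3 − (-66) = 69. Step 2 — v_3(69) = 1 (factor: 69 = (3^1 · 23); the sign does not affect v_p). Step 3 — |x − y|_3 = 3^{-1} = 1/3.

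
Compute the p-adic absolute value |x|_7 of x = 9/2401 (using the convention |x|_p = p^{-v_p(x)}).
|9/2401|_7 = 2401

Step 1 — compute v_7(x) by factoring powers of 7 out of the numerator and denominator: v_7(9/2401) = -4. Step 2 — apply |x|_p = p^{-v_p(x)} = 7^{4} = 2401.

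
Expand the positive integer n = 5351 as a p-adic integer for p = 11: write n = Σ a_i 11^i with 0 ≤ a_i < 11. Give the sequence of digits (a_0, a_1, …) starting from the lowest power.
(a_0, a_1, …) = (5, 2, 0, 4)

Repeated division by 11 gives the digits low-to-high: 5351 = 5 + 2·11^1 + 4·11^3. Digit sequence: (5, 2, 0, 4).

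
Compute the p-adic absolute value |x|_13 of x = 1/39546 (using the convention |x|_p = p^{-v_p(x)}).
|1/39546|_13 = 2197

Step 1 — compute v_13(x) by factoring powers of 13 out of the numerator and denominator: v_13(1/39546) = -3. Step 2 — apply |x|_p = p^{-v_p(x)} = 13^{3} = 2197.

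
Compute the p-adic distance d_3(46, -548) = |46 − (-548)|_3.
d_3(46, -548) = 1/27

Step 1 — x − y = 46 − (-548) = 594. Step 2 — v_3(594) = 3 (factor: 594 = (3^3 · 22); the sign does not affect v_p). Step 3 — |x − y|_3 = 3^{-3} = 1/27.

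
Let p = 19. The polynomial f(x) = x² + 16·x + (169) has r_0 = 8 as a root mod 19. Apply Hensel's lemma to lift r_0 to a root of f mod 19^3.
r_2 = 5784 (mod 6859)

Hensel: r_{i+1} = r_i − f(r_i)·(f′(r_i))^{-1} mod 19^{i+2}, f′(x) = 2x + 16. Iterate:
  r_0 = 8 (mod 19)
  r_1 = 8 (mod 361)
  r_2 = 5784 (mod 6859)
Final: r = 5784 satisfies f(r) ≡ 0 mod 19^3.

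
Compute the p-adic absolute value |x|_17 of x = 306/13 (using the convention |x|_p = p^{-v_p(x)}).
|306/13|_17 = 1/17

Step 1 — compute v_17(x) by factoring powers of 17 out of the numerator and denominator: v_17(306/13) = 1. Step 2 — apply |x|_p = p^{-v_p(x)} = 17^{-1} = 1/17.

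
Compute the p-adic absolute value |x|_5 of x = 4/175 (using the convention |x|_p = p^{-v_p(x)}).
|4/175|_5 = 25

Step 1 — compute v_5(x) by factoring powers of 5 out of the numerator and denominator: v_5(4/175) = -2. Step 2 — apply |x|_p = p^{-v_p(x)} = 5^{2} = 25.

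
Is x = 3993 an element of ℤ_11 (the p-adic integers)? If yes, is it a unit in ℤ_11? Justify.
x ∈ ℤ_11 but not a unit; v_11(x) = 3 > 0

ℤ_11 = {x ∈ ℚ_11 : v_11(x) ≥ 0} and ℤ_11^× = {x ∈ ℤ_11 : v_11(x) = 0}. Here v_11(3993) = v_11(num) − v_11(den) = 3; compare against these criteria.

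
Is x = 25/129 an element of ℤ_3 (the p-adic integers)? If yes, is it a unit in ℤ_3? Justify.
x ∉ ℤ_3 (v_3(x) = -1 < 0)

ℤ_3 = {x ∈ ℚ_3 : v_3(x) ≥ 0} and ℤ_3^× = {x ∈ ℤ_3 : v_3(x) = 0}. Here v_3(25/129) = v_3(num) − v_3(den) = -1; compare against these criteria.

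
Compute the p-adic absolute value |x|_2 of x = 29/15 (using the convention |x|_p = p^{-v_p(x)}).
|29/15|_2 = 1

Step 1 — compute v_2(x) by factoring powers of 2 out of the numerator and denominator: v_2(29/15) = 0. Step 2 — apply |x|_p = p^{-v_p(x)} = 2^{0} = 1.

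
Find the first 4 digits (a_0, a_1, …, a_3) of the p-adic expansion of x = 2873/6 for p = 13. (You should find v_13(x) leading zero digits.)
(a_0, …, a_3) = (0, 0, 5, 2)

v_13(2873/6) = 2, so a_0 = ... = a_1 = 0. Factor out: x = 13^2 · u with u = 17/6 a unit in ℤ_13. Expand u iteratively via a_{v+i} = u_i mod 13, u_{i+1} = (u_i − a_{v+i})/13:
  u_0 = 17/6;  a_2 = 5;  u_1 = (u_0 − 5)/13 = -1/6
  u_1 = -1/6;  a_3 = 2;  u_2 = (u_1 − 2)/13 = -1/6
Digits: (0, 0, 5, 2).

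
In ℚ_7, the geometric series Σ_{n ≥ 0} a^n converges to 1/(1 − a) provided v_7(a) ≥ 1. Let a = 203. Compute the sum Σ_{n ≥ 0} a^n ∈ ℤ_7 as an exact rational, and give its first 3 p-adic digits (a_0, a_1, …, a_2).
Σ a^n = 1/(1 − a) = -1/202;  first 3 digits = (1, 1, 5)

v_7(a) = 1 ≥ 1, so the series converges in ℤ_7 to 1/(1 − a) = 1/(1 − 203) = -1/202. Expand this rational in ℤ_7: compute digits iteratively via d_i = x_i mod 7, x_{i+1} = (x_i − d_i)/7. The first 3 digits are (1, 1, 5).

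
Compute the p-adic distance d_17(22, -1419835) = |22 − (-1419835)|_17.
d_17(22, -1419835) = 1/1419857

Step 1 — x − y = 22 − (-1419835) = 1419857. Step 2 — v_17(1419857) = 5 (factor: 1419857 = (17^5 · 1); the sign does not affect v_p). Step 3 — |x − y|_17 = 17^{-5} = 1/1419857.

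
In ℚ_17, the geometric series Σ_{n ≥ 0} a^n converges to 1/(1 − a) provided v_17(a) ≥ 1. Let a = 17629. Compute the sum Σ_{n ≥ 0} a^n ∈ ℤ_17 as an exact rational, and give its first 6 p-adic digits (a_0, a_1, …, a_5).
Σ a^n = 1/(1 − a) = -1/17628;  first 6 digits = (1, 0, 10, 3, 15, 14)

v_17(a) = 2 ≥ 1, so the series converges in ℤ_17 to 1/(1 − a) = 1/(1 − 17629) = -1/17628. Expand this rational in ℤ_17: compute digits iteratively via d_i = x_i mod 17, x_{i+1} = (x_i − d_i)/17. The first 6 digits are (1, 0, 10, 3, 15, 14).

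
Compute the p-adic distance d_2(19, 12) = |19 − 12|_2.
d_2(19, 12) = 1

Step 1 — x − y = 19 − 12 = 7. Step 2 — v_2(7) = 0 (factor: 7 = (2^0 · 7); the sign does not affect v_p). Step 3 — |x − y|_2 = 2^{0} = 1.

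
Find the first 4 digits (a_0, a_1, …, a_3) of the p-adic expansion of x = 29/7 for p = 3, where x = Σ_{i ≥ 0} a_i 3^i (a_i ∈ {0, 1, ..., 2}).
(a_0, …, a_3) = (2, 2, 0, 2)

v_3(29/7) = 0 (numerator and denominator both coprime to 3), so x ∈ ℤ_3^×. Compute digits iteratively via a_i = x_i mod 3, x_{i+1} = (x_i − a_i)/3, with x_0 = x:
  x_0 = 29/7;  a_0 = 2;  x_1 = (x_0 − 2)/3 = 5/7
  x_1 = 5/7;  a_1 = 2;  x_2 = (x_1 − 2)/3 = -3/7
  x_2 = -3/7;  a_2 = 0;  x_3 = (x_2 − 0)/3 = -1/7
  x_3 = -1/7;  a_3 = 2;  x_4 = (x_3 − 2)/3 = -5/7
Digits: (2, 2, 0, 2).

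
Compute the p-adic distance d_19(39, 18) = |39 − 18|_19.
d_19(39, 18) = 1

Step 1 — x − y = 39 − 18 = 21. Step 2 — v_19(21) = 0 (factor: 21 = (19^0 · 21); the sign does not affect v_p). Step 3 — |x − y|_19 = 19^{0} = 1.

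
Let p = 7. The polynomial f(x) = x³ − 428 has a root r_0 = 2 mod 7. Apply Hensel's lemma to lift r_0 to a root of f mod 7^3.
r_2 = 282 (mod 343)

Hensel: r_{i+1} = r_i − f(r_i)/f′(r_i) mod 7^{i+2}, where f′(x) = 3x². Iterate:
  r_0 = 2 (mod 7)
  r_1 = 37 (mod 49)
  r_2 = 282 (mod 343)
Final: r = 282 with f(r) ≡ 0 mod 7^3.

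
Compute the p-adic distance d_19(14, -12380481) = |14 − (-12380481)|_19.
d_19(14, -12380481) = 1/2476099

Step 1 — x − y = 14 − (-12380481) = 12380495. Step 2 — v_19(12380495) = 5 (factor: 12380495 = (19^5 · 5); the sign does not affect v_p). Step 3 — |x − y|_19 = 19^{-5} = 1/2476099.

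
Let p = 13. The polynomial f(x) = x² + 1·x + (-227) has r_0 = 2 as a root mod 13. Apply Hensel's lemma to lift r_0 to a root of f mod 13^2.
r_1 = 80 (mod 169)

Hensel: r_{i+1} = r_i − f(r_i)·(f′(r_i))^{-1} mod 13^{i+2}, f′(x) = 2x + 1. Iterate:
  r_0 = 2 (mod 13)
  r_1 = 80 (mod 169)
Final: r = 80 satisfies f(r) ≡ 0 mod 13^2.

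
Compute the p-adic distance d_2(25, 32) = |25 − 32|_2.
d_2(25, 32) = 1

Step 1 — x − y = 25 − 32 = -7. Step 2 — v_2(-7) = 0 (factor: -7 = −(2^0 · 7); the sign does not affect v_p). Step 3 — |x − y|_2 = 2^{0} = 1.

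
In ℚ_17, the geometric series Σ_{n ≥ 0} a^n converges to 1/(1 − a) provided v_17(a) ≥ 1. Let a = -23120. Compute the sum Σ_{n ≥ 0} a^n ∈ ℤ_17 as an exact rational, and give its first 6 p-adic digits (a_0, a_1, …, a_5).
Σ a^n = 1/(1 − a) = 1/23121;  first 6 digits = (1, 0, 5, 12, 7, 2)

v_17(a) = 2 ≥ 1, so the series converges in ℤ_17 to 1/(1 − a) = 1/(1 − (-23120)) = 1/23121. Expand this rational in ℤ_17: compute digits iteratively via d_i = x_i mod 17, x_{i+1} = (x_i − d_i)/17. The first 6 digits are (1, 0, 5, 12, 7, 2).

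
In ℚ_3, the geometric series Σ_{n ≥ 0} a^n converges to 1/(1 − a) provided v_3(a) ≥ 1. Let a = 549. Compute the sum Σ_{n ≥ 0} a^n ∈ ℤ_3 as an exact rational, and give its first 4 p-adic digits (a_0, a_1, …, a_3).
Σ a^n = 1/(1 − a) = -1/548;  first 4 digits = (1, 0, 1, 2)

v_3(a) = 2 ≥ 1, so the series converges in ℤ_3 to 1/(1 − a) = 1/(1 − 549) = -1/548. Expand this rational in ℤ_3: compute digits iteratively via d_i = x_i mod 3, x_{i+1} = (x_i − d_i)/3. The first 4 digits are (1, 0, 1, 2).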